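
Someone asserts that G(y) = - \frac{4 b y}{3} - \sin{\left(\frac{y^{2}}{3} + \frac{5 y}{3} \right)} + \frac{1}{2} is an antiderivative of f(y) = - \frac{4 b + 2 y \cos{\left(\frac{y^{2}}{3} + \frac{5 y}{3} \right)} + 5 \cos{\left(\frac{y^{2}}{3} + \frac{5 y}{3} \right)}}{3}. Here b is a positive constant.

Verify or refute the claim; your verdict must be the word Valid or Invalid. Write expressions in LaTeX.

Valid. The derivative of G reproduces f.

d/dy[G] = - \frac{4 b}{3} - \frac{2 y \cos{\left(\frac{y^{2}}{3} + \frac{5 y}{3} \right)}}{3} - \frac{5 \cos{\left(\frac{y^{2}}{3} + \frac{5 y}{3} \right)}}{3}
This equals f(y) exactly, so the claim holds.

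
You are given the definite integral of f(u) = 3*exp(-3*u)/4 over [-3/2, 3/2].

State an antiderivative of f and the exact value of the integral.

Antiderivative: F(u) = -exp(-3*u)/4; value = -exp(-9/2)/4 + exp(9/2)/4

A candidate is checked by its d/du: the result must match f(u).
F(u) = -exp(-3*u)/4 is an antiderivative of f.
Check: d/du[-exp(-3*u)/4] = 3*exp(-3*u)/4 = f(u).
F(3/2) = -exp(-9/2)/4; F(-3/2) = -exp(9/2)/4.
Integral = F(3/2) - F(-3/2) = -exp(-9/2)/4 + exp(9/2)/4.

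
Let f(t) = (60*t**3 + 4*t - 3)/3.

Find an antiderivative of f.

An antiderivative is F(t) = (15*t**4 + 2*t**2 - 3*t - 15)/3.

Differentiate the proposed F(t) back; it has to land on f(t) exactly.
Check: d/dt[(15*t**4 + 2*t**2 - 3*t - 15)/3] = 20*t**3 + 4*t/3 - 1, which equals f(t).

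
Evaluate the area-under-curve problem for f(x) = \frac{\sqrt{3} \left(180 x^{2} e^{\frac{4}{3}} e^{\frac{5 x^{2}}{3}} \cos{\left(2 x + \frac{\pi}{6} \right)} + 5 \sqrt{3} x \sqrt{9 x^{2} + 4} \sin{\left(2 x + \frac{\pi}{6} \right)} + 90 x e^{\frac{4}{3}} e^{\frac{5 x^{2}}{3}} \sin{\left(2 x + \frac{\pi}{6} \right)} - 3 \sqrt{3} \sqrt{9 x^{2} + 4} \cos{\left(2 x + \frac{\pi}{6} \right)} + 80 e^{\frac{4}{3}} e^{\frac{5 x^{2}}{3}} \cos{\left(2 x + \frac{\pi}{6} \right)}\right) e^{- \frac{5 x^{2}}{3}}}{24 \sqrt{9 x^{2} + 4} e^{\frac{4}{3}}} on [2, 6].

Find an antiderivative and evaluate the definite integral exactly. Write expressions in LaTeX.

Antiderivative: F(x) = - \frac{\left(- 20 \sqrt{3} \sqrt{9 x^{2} + 4} + \frac{9 e^{- \frac{5 x^{2}}{3}}}{e^{\frac{4}{3}}}\right) \sin{\left(2 x + \frac{\pi}{6} \right)}}{48}; value = \frac{5 \sqrt{246} \sin{\left(\frac{\pi}{6} + 12 \right)}}{6} + \frac{3 \sin{\left(\frac{\pi}{6} + 4 \right)}}{16 e^{8}} - \frac{3 \sin{\left(\frac{\pi}{6} + 12 \right)}}{16 e^{\frac{184}{3}}} - \frac{5 \sqrt{30} \sin{\left(\frac{\pi}{6} + 4 \right)}}{6}

Recognize the product-rule pattern: f = u'v + uv' with u = \frac{5 \sqrt{3 x^{2} + \frac{4}{3}}}{4} - \frac{3 e^{- \frac{5 x^{2}}{3} - \frac{4}{3}}}{16}, v = \sin{\left(2 x + \frac{\pi}{6} \right)}, so integration by parts undoes it.
F(x) = - \frac{\left(- 20 \sqrt{3} \sqrt{9 x^{2} + 4} + \frac{9 e^{- \frac{5 x^{2}}{3}}}{e^{\frac{4}{3}}}\right) \sin{\left(2 x + \frac{\pi}{6} \right)}}{48} is an antiderivative of f.
Check: d/dx[- \frac{\left(- 20 \sqrt{3} \sqrt{9 x^{2} + 4} + \frac{9 e^{- \frac{5 x^{2}}{3}}}{e^{\frac{4}{3}}}\right) \sin{\left(2 x + \frac{\pi}{6} \right)}}{48}] = \frac{\left(180 \sqrt{3} x^{2} e^{\frac{4}{3}} e^{\frac{5 x^{2}}{3}} \cos{\left(2 x + \frac{\pi}{6} \right)} + 15 x \sqrt{9 x^{2} + 4} \sin{\left(2 x + \frac{\pi}{6} \right)} + 90 \sqrt{3} x e^{\frac{4}{3}} e^{\frac{5 x^{2}}{3}} \sin{\left(2 x + \frac{\pi}{6} \right)} - 9 \sqrt{9 x^{2} + 4} \cos{\left(2 x + \frac{\pi}{6} \right)} + 80 \sqrt{3} e^{\frac{4}{3}} e^{\frac{5 x^{2}}{3}} \cos{\left(2 x + \frac{\pi}{6} \right)}\right) e^{- \frac{5 x^{2}}{3}}}{24 \sqrt{9 x^{2} + 4} e^{\frac{4}{3}}}, which equals f(x).
F(6) = \frac{5 \sqrt{246} \sin{\left(\frac{\pi}{6} + 12 \right)}}{6} - \frac{3 \sin{\left(\frac{\pi}{6} + 12 \right)}}{16 e^{\frac{184}{3}}}; F(2) = \frac{5 \sqrt{30} \sin{\left(\frac{\pi}{6} + 4 \right)}}{6} - \frac{3 \sin{\left(\frac{\pi}{6} + 4 \right)}}{16 e^{8}}.
Integral = F(6) - F(2) = \frac{5 \sqrt{246} \sin{\left(\frac{\pi}{6} + 12 \right)}}{6} + \frac{3 \sin{\left(\frac{\pi}{6} + 4 \right)}}{16 e^{8}} - \frac{3 \sin{\left(\frac{\pi}{6} + 12 \right)}}{16 e^{\frac{184}{3}}} - \frac{5 \sqrt{30} \sin{\left(\frac{\pi}{6} + 4 \right)}}{6}.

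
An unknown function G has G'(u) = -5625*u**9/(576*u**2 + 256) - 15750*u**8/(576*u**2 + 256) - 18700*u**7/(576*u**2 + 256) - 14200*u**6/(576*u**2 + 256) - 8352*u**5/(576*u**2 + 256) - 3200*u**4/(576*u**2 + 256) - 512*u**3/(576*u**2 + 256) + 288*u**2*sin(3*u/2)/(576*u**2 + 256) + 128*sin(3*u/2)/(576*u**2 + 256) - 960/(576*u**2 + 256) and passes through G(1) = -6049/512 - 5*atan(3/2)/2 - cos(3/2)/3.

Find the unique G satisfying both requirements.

G(u) = (-3*u**4*(-5*u - 4)**4 - 512*cos(3*u/2) - 3840*atan(3*u/2) + 1536)/1536

Integrate term by term and add the pieces.
A general antiderivative is -(-5*u**2/4 - u)**4/2 - cos(3*u/2)/3 - 5*atan(3*u/2)/2 + C.
The condition gives C = -6049/512 - 5*atan(3/2)/2 - cos(3/2)/3 - (-6561/512 - 5*atan(3/2)/2 - cos(3/2)/3) = 1.
So G(u) = (-3*u**4*(-5*u - 4)**4 - 512*cos(3*u/2) - 3840*atan(3*u/2) + 1536)/1536.
Check: d/du[(-3*u**4*(-5*u - 4)**4 - 512*cos(3*u/2) - 3840*atan(3*u/2) + 1536)/1536] = (-5625*u**9 - 15750*u**8 - 18700*u**7 - 14200*u**6 - 8352*u**5 - 3200*u**4 - 512*u**3 + 288*u**2*sin(3*u/2) + 128*sin(3*u/2) - 960)/(576*u**2 + 256), which equals G'(u).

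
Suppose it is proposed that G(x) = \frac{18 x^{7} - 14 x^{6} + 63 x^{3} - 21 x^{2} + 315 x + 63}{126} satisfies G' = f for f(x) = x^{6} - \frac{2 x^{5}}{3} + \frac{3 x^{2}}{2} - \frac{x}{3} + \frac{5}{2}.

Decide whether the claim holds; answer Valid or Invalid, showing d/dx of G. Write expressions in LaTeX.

Valid - the claim checks out under differentiation.

d/dx[G] = x^{6} - \frac{2 x^{5}}{3} + \frac{3 x^{2}}{2} - \frac{x}{3} + \frac{5}{2}
This equals f(x) exactly, so the claim holds.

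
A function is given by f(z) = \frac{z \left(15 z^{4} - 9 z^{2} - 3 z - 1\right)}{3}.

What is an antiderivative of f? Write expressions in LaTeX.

Any candidate F(z) must reproduce f(z) exactly when differentiated.
Check: d/dz[\frac{5 z^{6}}{6} - \frac{3 z^{4}}{4} - \frac{z^{3}}{3} - \frac{z^{2}}{6}] = 5 z^{5} - 3 z^{3} - z^{2} - \frac{z}{3}, which equals f(z).

An antiderivative is F(z) = \frac{5 z^{6}}{6} - \frac{3 z^{4}}{4} - \frac{z^{3}}{3} - \frac{z^{2}}{6}.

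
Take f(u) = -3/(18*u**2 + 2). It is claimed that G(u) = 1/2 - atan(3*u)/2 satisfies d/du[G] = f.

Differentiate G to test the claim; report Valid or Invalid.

d/du[G] = -3/(18*u**2 + 2)
This equals f(u) exactly, so the claim holds.

Valid: G'(u) = f(u).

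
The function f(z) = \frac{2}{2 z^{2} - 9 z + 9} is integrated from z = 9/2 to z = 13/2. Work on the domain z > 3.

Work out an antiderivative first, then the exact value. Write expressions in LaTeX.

Factor the denominator (\left(z - 3\right) \left(2 z - 3\right)) and decompose: f = - \frac{4}{3 \left(2 z - 3\right)} + \frac{2}{3 \left(z - 3\right)}; each piece integrates to a log, atan, or power term.
F(z) = \frac{2 \left(\log{\left(z - 3 \right)} - \log{\left(z - \frac{3}{2} \right)}\right)}{3} is an antiderivative of f.
Check: d/dz[\frac{2 \left(\log{\left(z - 3 \right)} - \log{\left(z - \frac{3}{2} \right)}\right)}{3}] = \frac{2}{2 z^{2} - 9 z + 9} = f(z).
F(13/2) = - \frac{2 \log{\left(5 \right)}}{3} + \frac{2 \log{\left(\frac{7}{2} \right)}}{3}; F(9/2) = - \frac{2 \log{\left(3 \right)}}{3} + \frac{2 \log{\left(\frac{3}{2} \right)}}{3}.
Integral = F(13/2) - F(9/2) = - \frac{2 \log{\left(5 \right)}}{3} - \frac{2 \log{\left(\frac{3}{2} \right)}}{3} + \frac{2 \log{\left(3 \right)}}{3} + \frac{2 \log{\left(\frac{7}{2} \right)}}{3}.

Antiderivative: F(z) = \frac{2 \left(\log{\left(z - 3 \right)} - \log{\left(z - \frac{3}{2} \right)}\right)}{3}; value = - \frac{2 \log{\left(5 \right)}}{3} - \frac{2 \log{\left(\frac{3}{2} \right)}}{3} + \frac{2 \log{\left(3 \right)}}{3} + \frac{2 \log{\left(\frac{7}{2} \right)}}{3}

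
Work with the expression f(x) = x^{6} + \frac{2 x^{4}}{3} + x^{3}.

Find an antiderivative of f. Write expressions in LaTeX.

An antiderivative is F(x) = \frac{x^{4} \left(60 x^{3} + 56 x + 105\right)}{420}.

The integrand splits into summands that can be handled one at a time.
Check: d/dx[\frac{x^{4} \left(60 x^{3} + 56 x + 105\right)}{420}] = x^{6} + \frac{2 x^{4}}{3} + x^{3} = f(x).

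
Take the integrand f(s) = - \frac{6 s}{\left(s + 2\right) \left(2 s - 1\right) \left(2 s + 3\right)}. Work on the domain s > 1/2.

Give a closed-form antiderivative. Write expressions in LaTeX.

An antiderivative is F(s) = \frac{3 \left(- \log{\left(s - \frac{1}{2} \right)} - 15 \log{\left(s + \frac{3}{2} \right)} + 16 \log{\left(s + 2 \right)}\right)}{20}.

Factor the denominator (\left(s + 2\right) \left(2 s - 1\right) \left(2 s + 3\right)) and decompose: f = - \frac{9}{2 \left(2 s + 3\right)} - \frac{3}{10 \left(2 s - 1\right)} + \frac{12}{5 \left(s + 2\right)}; each piece integrates to a log, atan, or power term.
Check: d/ds[\frac{3 \left(- \log{\left(s - \frac{1}{2} \right)} - 15 \log{\left(s + \frac{3}{2} \right)} + 16 \log{\left(s + 2 \right)}\right)}{20}] = - \frac{6 s}{4 s^{3} + 12 s^{2} + 5 s - 6}, which equals f(s).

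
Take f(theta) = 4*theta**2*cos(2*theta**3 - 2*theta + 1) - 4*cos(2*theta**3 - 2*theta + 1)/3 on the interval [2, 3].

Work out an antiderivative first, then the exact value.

The substitution u = 2*theta**3 - 2*theta + 1 works: f is exactly (dF/du)*(du/dtheta) for that inner function.
F(theta) = 2*sin(2*theta**3 - 2*theta + 1)/3 is an antiderivative of f.
Check: d/dtheta[2*sin(2*theta**3 - 2*theta + 1)/3] = 4*theta**2*cos(2*theta**3 - 2*theta + 1) - 4*cos(2*theta**3 - 2*theta + 1)/3 = f(theta).
F(3) = 2*sin(49)/3; F(2) = 2*sin(13)/3.
Integral = F(3) - F(2) = 2*sin(49)/3 - 2*sin(13)/3.

Antiderivative: F(theta) = 2*sin(2*theta**3 - 2*theta + 1)/3; value = 2*sin(49)/3 - 2*sin(13)/3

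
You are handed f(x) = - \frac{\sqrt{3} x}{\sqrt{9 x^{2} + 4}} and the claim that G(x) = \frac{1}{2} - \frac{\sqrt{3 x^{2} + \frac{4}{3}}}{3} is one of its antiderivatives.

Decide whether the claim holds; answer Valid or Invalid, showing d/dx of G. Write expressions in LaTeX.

Valid - differentiating G returns exactly f.

d/dx[G] = - \frac{\sqrt{3} x}{\sqrt{9 x^{2} + 4}}
This equals f(x) exactly, so the claim holds.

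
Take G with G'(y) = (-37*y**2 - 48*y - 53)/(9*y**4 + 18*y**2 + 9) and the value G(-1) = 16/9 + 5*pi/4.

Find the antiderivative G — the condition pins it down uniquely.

G(y) = (-8*y - 45*(y**2 + 1)*atan(y) + 24)/(9*(y**2 + 1))

Whatever form G(y) takes, its d/dy must return the stated G'(y).
A general antiderivative is (4 - 4*y/3)/(3*y**2/2 + 3/2) - 5*atan(y) + C.
The condition gives C = 16/9 + 5*pi/4 - (16/9 + 5*pi/4) = 0.
So G(y) = (-8*y - 45*(y**2 + 1)*atan(y) + 24)/(9*(y**2 + 1)).
Check: d/dy[(-8*y - 45*(y**2 + 1)*atan(y) + 24)/(9*(y**2 + 1))] = (-37*y**2 - 48*y - 53)/(9*y**4 + 18*y**2 + 9) = G'(y).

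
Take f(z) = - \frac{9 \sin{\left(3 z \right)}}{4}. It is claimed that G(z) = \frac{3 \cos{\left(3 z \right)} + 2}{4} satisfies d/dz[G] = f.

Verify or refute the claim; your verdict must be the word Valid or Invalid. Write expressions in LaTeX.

d/dz[G] = - \frac{9 \sin{\left(3 z \right)}}{4}
This equals f(z) exactly, so the claim holds.

Valid: G'(z) = f(z).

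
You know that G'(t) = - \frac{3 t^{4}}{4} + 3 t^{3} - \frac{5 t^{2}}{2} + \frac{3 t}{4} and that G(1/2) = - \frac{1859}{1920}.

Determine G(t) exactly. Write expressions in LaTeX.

G(t) = - \frac{3 t^{5}}{20} + \frac{3 t^{4}}{4} - \frac{5 t^{3}}{6} + \frac{3 t^{2}}{8} - 1

The integrand splits into summands that can be handled one at a time.
A general antiderivative is - \frac{3 t^{5}}{20} + \frac{3 t^{4}}{4} - \frac{5 t^{3}}{6} + \frac{3 t^{2}}{8} + C.
The condition gives C = - \frac{1859}{1920} - (\frac{61}{1920}) = -1.
So G(t) = - \frac{3 t^{5}}{20} + \frac{3 t^{4}}{4} - \frac{5 t^{3}}{6} + \frac{3 t^{2}}{8} - 1.
Check: d/dt[- \frac{3 t^{5}}{20} + \frac{3 t^{4}}{4} - \frac{5 t^{3}}{6} + \frac{3 t^{2}}{8} - 1] = - \frac{3 t^{4}}{4} + 3 t^{3} - \frac{5 t^{2}}{2} + \frac{3 t}{4} = G'(t).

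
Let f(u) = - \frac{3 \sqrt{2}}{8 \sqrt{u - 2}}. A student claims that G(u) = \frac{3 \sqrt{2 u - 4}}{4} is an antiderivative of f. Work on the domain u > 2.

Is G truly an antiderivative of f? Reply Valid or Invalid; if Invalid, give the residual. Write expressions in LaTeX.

d/du[G] = \frac{3 \sqrt{2}}{8 \sqrt{u - 2}}
d/du[G] - f(u) = \frac{3 \sqrt{2}}{4 \sqrt{u - 2}} != 0.

Invalid: d/du[G] - f = \frac{3 \sqrt{2}}{4 \sqrt{u - 2}}, which is not 0.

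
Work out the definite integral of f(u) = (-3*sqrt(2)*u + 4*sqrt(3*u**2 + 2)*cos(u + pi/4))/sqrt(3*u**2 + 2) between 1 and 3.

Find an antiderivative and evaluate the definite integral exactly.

A first test for any F(u): its u-derivative must equal f(u) identically.
F(u) = -sqrt(2)*sqrt(3*u**2 + 2) + 4*sin(u + pi/4) is an antiderivative of f.
Check: d/du[-sqrt(2)*sqrt(3*u**2 + 2) + 4*sin(u + pi/4)] = (-3*sqrt(2)*u + 4*sqrt(3*u**2 + 2)*cos(u + pi/4))/sqrt(3*u**2 + 2) = f(u).
F(3) = -sqrt(58) + 4*sin(pi/4 + 3); F(1) = -sqrt(10) + 4*sin(pi/4 + 1).
Integral = F(3) - F(1) = -sqrt(58) - 4*sin(pi/4 + 1) + 4*sin(pi/4 + 3) + sqrt(10).

Antiderivative: F(u) = -sqrt(2)*sqrt(3*u**2 + 2) + 4*sin(u + pi/4); value = -sqrt(58) - 4*sin(pi/4 + 1) + 4*sin(pi/4 + 3) + sqrt(10)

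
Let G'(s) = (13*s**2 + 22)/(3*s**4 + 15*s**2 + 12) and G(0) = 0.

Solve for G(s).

For G(s) to be correct, d/ds[G] must agree with the stated G'(s) identically.
A general antiderivative is 5*atan(s/2)/3 + atan(s) + C.
The condition gives C = 0 - (0) = 0.
So G(s) = 5*atan(s/2)/3 + atan(s).
Check: d/ds[5*atan(s/2)/3 + atan(s)] = (13*s**2 + 22)/(3*s**4 + 15*s**2 + 12) = G'(s).

G(s) = 5*atan(s/2)/3 + atan(s)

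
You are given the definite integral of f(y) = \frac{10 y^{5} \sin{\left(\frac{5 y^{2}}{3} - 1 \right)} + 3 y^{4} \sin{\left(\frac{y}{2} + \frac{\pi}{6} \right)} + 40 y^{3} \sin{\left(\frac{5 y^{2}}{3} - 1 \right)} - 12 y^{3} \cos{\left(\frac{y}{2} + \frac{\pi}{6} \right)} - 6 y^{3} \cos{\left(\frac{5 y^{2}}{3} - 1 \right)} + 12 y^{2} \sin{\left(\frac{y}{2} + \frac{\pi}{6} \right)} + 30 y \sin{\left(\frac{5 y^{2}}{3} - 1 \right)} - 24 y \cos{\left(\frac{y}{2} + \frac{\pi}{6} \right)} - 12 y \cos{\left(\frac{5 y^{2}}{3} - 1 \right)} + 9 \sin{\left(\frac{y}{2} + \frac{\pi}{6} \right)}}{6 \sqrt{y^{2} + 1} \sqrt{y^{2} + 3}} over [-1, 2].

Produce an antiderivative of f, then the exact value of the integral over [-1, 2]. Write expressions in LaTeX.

Antiderivative: F(y) = - \sqrt{y^{4} + 4 y^{2} + 3} \cos{\left(\frac{y}{2} + \frac{\pi}{6} \right)} - \frac{\sqrt{y^{4} + 4 y^{2} + 3} \cos{\left(\frac{5 y^{2}}{3} - 1 \right)}}{2}; value = - \frac{\sqrt{35} \cos{\left(\frac{17}{3} \right)}}{2} - \sqrt{35} \cos{\left(\frac{\pi}{6} + 1 \right)} + \sqrt{2} \cos{\left(\frac{2}{3} \right)} + 2 \sqrt{2} \sin{\left(\frac{1}{2} + \frac{\pi}{3} \right)}

Recognize the product-rule pattern: f = u'v + uv' with u = \sqrt{y^{4} + 4 y^{2} + 3}, v = - \cos{\left(\frac{y}{2} + \frac{\pi}{6} \right)} - \frac{\cos{\left(\frac{5 y^{2}}{3} - 1 \right)}}{2}, so integration by parts undoes it.
F(y) = - \sqrt{y^{4} + 4 y^{2} + 3} \cos{\left(\frac{y}{2} + \frac{\pi}{6} \right)} - \frac{\sqrt{y^{4} + 4 y^{2} + 3} \cos{\left(\frac{5 y^{2}}{3} - 1 \right)}}{2} is an antiderivative of f.
Check: d/dy[- \sqrt{y^{4} + 4 y^{2} + 3} \cos{\left(\frac{y}{2} + \frac{\pi}{6} \right)} - \frac{\sqrt{y^{4} + 4 y^{2} + 3} \cos{\left(\frac{5 y^{2}}{3} - 1 \right)}}{2}] = \frac{10 y^{5} \sin{\left(\frac{5 y^{2}}{3} - 1 \right)} + 3 y^{4} \sin{\left(\frac{y}{2} + \frac{\pi}{6} \right)} + 40 y^{3} \sin{\left(\frac{5 y^{2}}{3} - 1 \right)} - 12 y^{3} \cos{\left(\frac{y}{2} + \frac{\pi}{6} \right)} - 6 y^{3} \cos{\left(\frac{5 y^{2}}{3} - 1 \right)} + 12 y^{2} \sin{\left(\frac{y}{2} + \frac{\pi}{6} \right)} + 30 y \sin{\left(\frac{5 y^{2}}{3} - 1 \right)} - 24 y \cos{\left(\frac{y}{2} + \frac{\pi}{6} \right)} - 12 y \cos{\left(\frac{5 y^{2}}{3} - 1 \right)} + 9 \sin{\left(\frac{y}{2} + \frac{\pi}{6} \right)}}{6 \sqrt{y^{4} + 4 y^{2} + 3}}, which equals f(y).
F(2) = - \frac{\sqrt{35} \cos{\left(\frac{17}{3} \right)}}{2} - \sqrt{35} \cos{\left(\frac{\pi}{6} + 1 \right)}; F(-1) = - 2 \sqrt{2} \sin{\left(\frac{1}{2} + \frac{\pi}{3} \right)} - \sqrt{2} \cos{\left(\frac{2}{3} \right)}.
Integral = F(2) - F(-1) = - \frac{\sqrt{35} \cos{\left(\frac{17}{3} \right)}}{2} - \sqrt{35} \cos{\left(\frac{\pi}{6} + 1 \right)} + \sqrt{2} \cos{\left(\frac{2}{3} \right)} + 2 \sqrt{2} \sin{\left(\frac{1}{2} + \frac{\pi}{3} \right)}.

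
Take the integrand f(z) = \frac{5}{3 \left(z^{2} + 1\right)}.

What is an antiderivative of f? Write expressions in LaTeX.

Since d/dz undoes antidifferentiation here, F'(z) = f(z) is required of F(z).
Check: d/dz[\frac{5 \operatorname{atan}{\left(z \right)}}{3}] = \frac{5}{3 z^{2} + 3}, which equals f(z).

An antiderivative is F(z) = \frac{5 \operatorname{atan}{\left(z \right)}}{3}.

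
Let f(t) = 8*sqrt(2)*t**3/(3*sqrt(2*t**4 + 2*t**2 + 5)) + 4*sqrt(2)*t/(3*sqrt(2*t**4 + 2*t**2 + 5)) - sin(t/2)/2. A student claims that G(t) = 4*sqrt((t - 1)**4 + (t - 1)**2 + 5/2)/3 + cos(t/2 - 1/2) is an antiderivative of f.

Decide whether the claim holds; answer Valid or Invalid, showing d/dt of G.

d/dt[G] = (16*sqrt(2)*t**3 - 48*sqrt(2)*t**2 + 56*sqrt(2)*t - 3*sqrt(2*t**4 - 8*t**3 + 14*t**2 - 12*t + 9)*sin(t/2 - 1/2) - 24*sqrt(2))/(6*sqrt(2*t**4 - 8*t**3 + 14*t**2 - 12*t + 9))
d/dt[G] - f(t) = (16*sqrt(2)*t**3*sqrt(2*t**4 + 2*t**2 + 5) - 16*sqrt(2)*t**3*sqrt(2*t**4 - 8*t**3 + 14*t**2 - 12*t + 9) - 48*sqrt(2)*t**2*sqrt(2*t**4 + 2*t**2 + 5) + 56*sqrt(2)*t*sqrt(2*t**4 + 2*t**2 + 5) - 8*sqrt(2)*t*sqrt(2*t**4 - 8*t**3 + 14*t**2 - 12*t + 9) + 3*sqrt(2*t**4 + 2*t**2 + 5)*sqrt(2*t**4 - 8*t**3 + 14*t**2 - 12*t + 9)*sin(t/2) - 3*sqrt(2*t**4 + 2*t**2 + 5)*sqrt(2*t**4 - 8*t**3 + 14*t**2 - 12*t + 9)*sin(t/2 - 1/2) - 24*sqrt(2)*sqrt(2*t**4 + 2*t**2 + 5))/(6*sqrt(2*t**4 + 2*t**2 + 5)*sqrt(2*t**4 - 8*t**3 + 14*t**2 - 12*t + 9)) != 0.

Invalid: d/dt[G] - f = (16*sqrt(2)*t**3*sqrt(2*t**4 + 2*t**2 + 5) - 16*sqrt(2)*t**3*sqrt(2*t**4 - 8*t**3 + 14*t**2 - 12*t + 9) - 48*sqrt(2)*t**2*sqrt(2*t**4 + 2*t**2 + 5) + 56*sqrt(2)*t*sqrt(2*t**4 + 2*t**2 + 5) - 8*sqrt(2)*t*sqrt(2*t**4 - 8*t**3 + 14*t**2 - 12*t + 9) + 3*sqrt(2*t**4 + 2*t**2 + 5)*sqrt(2*t**4 - 8*t**3 + 14*t**2 - 12*t + 9)*sin(t/2) - 3*sqrt(2*t**4 + 2*t**2 + 5)*sqrt(2*t**4 - 8*t**3 + 14*t**2 - 12*t + 9)*sin(t/2 - 1/2) - 24*sqrt(2)*sqrt(2*t**4 + 2*t**2 + 5))/(6*sqrt(2*t**4 + 2*t**2 + 5)*sqrt(2*t**4 - 8*t**3 + 14*t**2 - 12*t + 9)), which is not 0.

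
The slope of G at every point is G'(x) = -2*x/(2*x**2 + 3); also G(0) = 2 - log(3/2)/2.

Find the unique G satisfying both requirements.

G'(x) matches the chain-rule pattern g'(h)*h' with inner function h(x) = x**2 + 3/2; substituting u = h(x) collapses the integral.
A general antiderivative is -log(x**2 + 3/2)/2 + C.
The condition gives C = 2 - log(3/2)/2 - (-log(3/2)/2) = 2.
So G(x) = (4 - log(x**2 + 3/2))/2.
Check: d/dx[(4 - log(x**2 + 3/2))/2] = -2*x/(2*x**2 + 3) = G'(x).

G(x) = (4 - log(x**2 + 3/2))/2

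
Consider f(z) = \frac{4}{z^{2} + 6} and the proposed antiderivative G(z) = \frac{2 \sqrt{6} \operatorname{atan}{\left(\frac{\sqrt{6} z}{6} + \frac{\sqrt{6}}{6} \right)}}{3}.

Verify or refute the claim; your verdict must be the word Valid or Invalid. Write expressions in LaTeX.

d/dz[G] = \frac{4}{z^{2} + 2 z + 7}
d/dz[G] - f(z) = \frac{- 8 z - 4}{z^{4} + 2 z^{3} + 13 z^{2} + 12 z + 42} != 0.

Invalid: d/dz[G] - f = \frac{- 8 z - 4}{z^{4} + 2 z^{3} + 13 z^{2} + 12 z + 42}, which is not 0.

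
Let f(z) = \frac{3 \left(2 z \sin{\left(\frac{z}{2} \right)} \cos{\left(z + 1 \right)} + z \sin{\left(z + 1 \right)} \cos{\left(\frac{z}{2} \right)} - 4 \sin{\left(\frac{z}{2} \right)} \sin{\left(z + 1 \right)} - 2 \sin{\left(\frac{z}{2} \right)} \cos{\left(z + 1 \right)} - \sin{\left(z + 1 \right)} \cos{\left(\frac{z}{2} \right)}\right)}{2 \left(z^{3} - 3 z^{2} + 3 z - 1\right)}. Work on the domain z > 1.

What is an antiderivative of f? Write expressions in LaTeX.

An antiderivative is F(z) = \frac{3 \sin{\left(\frac{z}{2} \right)} \sin{\left(z + 1 \right)}}{\left(z - 1\right)^{2}}.

Since d/dz undoes antidifferentiation here, F'(z) = f(z) is required of F(z).
Check: d/dz[\frac{3 \sin{\left(\frac{z}{2} \right)} \sin{\left(z + 1 \right)}}{\left(z - 1\right)^{2}}] = \frac{6 z \sin{\left(\frac{z}{2} \right)} \cos{\left(z + 1 \right)} + 3 z \sin{\left(z + 1 \right)} \cos{\left(\frac{z}{2} \right)} - 12 \sin{\left(\frac{z}{2} \right)} \sin{\left(z + 1 \right)} - 6 \sin{\left(\frac{z}{2} \right)} \cos{\left(z + 1 \right)} - 3 \sin{\left(z + 1 \right)} \cos{\left(\frac{z}{2} \right)}}{2 z^{3} - 6 z^{2} + 6 z - 2}, which equals f(z).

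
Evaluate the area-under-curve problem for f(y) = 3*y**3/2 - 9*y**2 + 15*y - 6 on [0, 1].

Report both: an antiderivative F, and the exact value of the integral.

The substitution u = y**2/2 - 2*y + 1 works: f is exactly (dF/du)*(du/dy) for that inner function.
F(y) = 3*(y**2 - 4*y + 2)**2/8 is an antiderivative of f.
Check: d/dy[3*(y**2 - 4*y + 2)**2/8] = 3*y**3/2 - 9*y**2 + 15*y - 6 = f(y).
F(1) = 3/8; F(0) = 3/2.
Integral = F(1) - F(0) = -9/8.

Antiderivative: F(y) = 3*(y**2 - 4*y + 2)**2/8; value = -9/8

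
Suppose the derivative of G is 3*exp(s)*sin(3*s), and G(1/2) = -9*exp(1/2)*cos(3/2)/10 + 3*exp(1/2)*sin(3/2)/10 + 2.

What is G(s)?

G(s) = 3*exp(s)*sin(3*s)/10 - 9*exp(s)*cos(3*s)/10 + 2

Whatever form G(s) takes, its d/ds must return the stated G'(s).
A general antiderivative is 3*exp(s)*sin(3*s)/10 - 9*exp(s)*cos(3*s)/10 + C.
The condition gives C = -9*exp(1/2)*cos(3/2)/10 + 3*exp(1/2)*sin(3/2)/10 + 2 - (-9*exp(1/2)*cos(3/2)/10 + 3*exp(1/2)*sin(3/2)/10) = 2.
So G(s) = 3*exp(s)*sin(3*s)/10 - 9*exp(s)*cos(3*s)/10 + 2.
Check: d/ds[3*exp(s)*sin(3*s)/10 - 9*exp(s)*cos(3*s)/10 + 2] = 3*exp(s)*sin(3*s) = G'(s).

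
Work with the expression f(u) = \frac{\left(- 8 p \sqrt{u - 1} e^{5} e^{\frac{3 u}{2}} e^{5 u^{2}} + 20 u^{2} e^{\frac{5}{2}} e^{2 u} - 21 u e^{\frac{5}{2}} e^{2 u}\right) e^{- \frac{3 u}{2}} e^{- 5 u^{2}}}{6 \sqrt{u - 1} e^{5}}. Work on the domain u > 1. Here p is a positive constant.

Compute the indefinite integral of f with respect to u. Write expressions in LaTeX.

F(u) = - \frac{4 p u}{3} - \frac{\sqrt{u - 1} e^{\frac{u}{2}} e^{- 5 u^{2}}}{3 e^{\frac{5}{2}}} + C

For F(u) to be correct the identity F'(u) - f(u) = 0 must hold.
Check: d/du[- \frac{4 p u}{3} - \frac{\sqrt{u - 1} e^{\frac{u}{2}} e^{- 5 u^{2}}}{3 e^{\frac{5}{2}}}] = \frac{\left(- 8 p \sqrt{u - 1} e^{5} e^{5 u^{2}} + 20 u^{2} e^{\frac{5}{2}} e^{\frac{u}{2}} - 21 u e^{\frac{5}{2}} e^{\frac{u}{2}}\right) e^{- 5 u^{2}}}{6 \sqrt{u - 1} e^{5}}, which equals f(u).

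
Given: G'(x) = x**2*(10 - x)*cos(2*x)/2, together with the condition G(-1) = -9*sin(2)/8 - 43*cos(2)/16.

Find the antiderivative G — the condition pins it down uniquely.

Since d/dx undoes antidifferentiation here, G(x) must give back the stated G'(x).
A general antiderivative is -x**3*sin(2*x)/4 + 5*x**2*sin(2*x)/2 - 3*x**2*cos(2*x)/8 + 3*x*sin(2*x)/8 + 5*x*cos(2*x)/2 - 5*sin(2*x)/4 + 3*cos(2*x)/16 + C.
The condition gives C = -9*sin(2)/8 - 43*cos(2)/16 - (-9*sin(2)/8 - 43*cos(2)/16) = 0.
So G(x) = -x**3*sin(2*x)/4 + 5*x**2*sin(2*x)/2 - 3*x**2*cos(2*x)/8 + 3*x*sin(2*x)/8 + 5*x*cos(2*x)/2 - 5*sin(2*x)/4 + 3*cos(2*x)/16.
Check: d/dx[-x**3*sin(2*x)/4 + 5*x**2*sin(2*x)/2 - 3*x**2*cos(2*x)/8 + 3*x*sin(2*x)/8 + 5*x*cos(2*x)/2 - 5*sin(2*x)/4 + 3*cos(2*x)/16] = -x**3*cos(2*x)/2 + 5*x**2*cos(2*x), which equals G'(x).

G(x) = -x**3*sin(2*x)/4 + 5*x**2*sin(2*x)/2 - 3*x**2*cos(2*x)/8 + 3*x*sin(2*x)/8 + 5*x*cos(2*x)/2 - 5*sin(2*x)/4 + 3*cos(2*x)/16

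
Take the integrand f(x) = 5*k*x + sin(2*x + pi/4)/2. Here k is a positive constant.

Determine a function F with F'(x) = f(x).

An antiderivative is F(x) = 5*k*x**2/2 - cos(2*x + pi/4)/4.

The integrand splits into summands that can be handled one at a time.
Check: d/dx[5*k*x**2/2 - cos(2*x + pi/4)/4] = 5*k*x + sin(2*x + pi/4)/2 = f(x).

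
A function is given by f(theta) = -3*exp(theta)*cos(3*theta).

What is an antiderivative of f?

Any candidate F(theta) must reproduce f(theta) exactly when differentiated.
Check: d/dtheta[-3*(3*sin(3*theta) + cos(3*theta))*exp(theta)/10] = -3*exp(theta)*cos(3*theta) = f(theta).

An antiderivative is F(theta) = -3*(3*sin(3*theta) + cos(3*theta))*exp(theta)/10.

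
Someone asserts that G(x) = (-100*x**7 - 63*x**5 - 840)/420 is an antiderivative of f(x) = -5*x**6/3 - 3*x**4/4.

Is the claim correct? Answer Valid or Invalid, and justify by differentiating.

Valid - differentiating G returns exactly f.

d/dx[G] = -5*x**6/3 - 3*x**4/4
This equals f(x) exactly, so the claim holds.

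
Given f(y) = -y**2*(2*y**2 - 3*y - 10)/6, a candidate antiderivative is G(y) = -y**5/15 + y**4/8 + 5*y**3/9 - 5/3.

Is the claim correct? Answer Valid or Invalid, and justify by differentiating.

Valid - the claim checks out under differentiation.

d/dy[G] = -y**4/3 + y**3/2 + 5*y**2/3
This equals f(y) exactly, so the claim holds.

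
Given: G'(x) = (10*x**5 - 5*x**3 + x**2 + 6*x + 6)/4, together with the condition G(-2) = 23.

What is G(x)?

Whatever form G(x) takes, its d/dx must return the stated G'(x).
A general antiderivative is 5*x**6/12 - 5*x**4/16 + x**3/12 + 3*x**2/4 + 3*x/2 + C.
The condition gives C = 23 - (21) = 2.
So G(x) = (20*x**6 - 15*x**4 + 4*x**3 + 36*x**2 + 72*x + 96)/48.
Check: d/dx[(20*x**6 - 15*x**4 + 4*x**3 + 36*x**2 + 72*x + 96)/48] = 5*x**5/2 - 5*x**3/4 + x**2/4 + 3*x/2 + 3/2, which equals G'(x).

G(x) = (20*x**6 - 15*x**4 + 4*x**3 + 36*x**2 + 72*x + 96)/48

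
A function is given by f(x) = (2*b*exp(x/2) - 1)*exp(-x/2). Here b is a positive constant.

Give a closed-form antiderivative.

An antiderivative is F(x) = 2*(b*x*exp(x/2) + 1)*exp(-x/2).

Recover f(x) by differentiating a candidate F(x); any mismatch rules it out.
Check: d/dx[2*(b*x*exp(x/2) + 1)*exp(-x/2)] = (2*b*exp(x/2) - 1)*exp(-x/2) = f(x).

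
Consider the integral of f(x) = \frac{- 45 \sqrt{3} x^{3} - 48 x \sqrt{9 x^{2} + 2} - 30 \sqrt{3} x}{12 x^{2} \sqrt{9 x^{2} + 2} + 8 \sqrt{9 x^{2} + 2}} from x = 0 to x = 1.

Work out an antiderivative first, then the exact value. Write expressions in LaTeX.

For F(x) to be correct the identity F'(x) - f(x) = 0 must hold.
F(x) = \frac{\sqrt{3} \left(- 5 \sqrt{9 x^{2} + 2} - 8 \sqrt{3} \log{\left(3 x^{2} + 2 \right)}\right)}{12} is an antiderivative of f.
Check: d/dx[\frac{\sqrt{3} \left(- 5 \sqrt{9 x^{2} + 2} - 8 \sqrt{3} \log{\left(3 x^{2} + 2 \right)}\right)}{12}] = \frac{- 45 \sqrt{3} x^{3} - 48 x \sqrt{9 x^{2} + 2} - 30 \sqrt{3} x}{12 x^{2} \sqrt{9 x^{2} + 2} + 8 \sqrt{9 x^{2} + 2}} = f(x).
F(1) = - 2 \log{\left(5 \right)} - \frac{5 \sqrt{33}}{12}; F(0) = - 2 \log{\left(2 \right)} - \frac{5 \sqrt{6}}{12}.
Integral = F(1) - F(0) = - 2 \log{\left(5 \right)} - \frac{5 \sqrt{33}}{12} + \frac{5 \sqrt{6}}{12} + 2 \log{\left(2 \right)}.

Antiderivative: F(x) = \frac{\sqrt{3} \left(- 5 \sqrt{9 x^{2} + 2} - 8 \sqrt{3} \log{\left(3 x^{2} + 2 \right)}\right)}{12}; value = - 2 \log{\left(5 \right)} - \frac{5 \sqrt{33}}{12} + \frac{5 \sqrt{6}}{12} + 2 \log{\left(2 \right)}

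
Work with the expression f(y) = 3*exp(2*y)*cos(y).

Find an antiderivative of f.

Recover f(y) by differentiating a candidate F(y); any mismatch rules it out.
Check: d/dy[3*(sin(y) + 2*cos(y))*exp(2*y)/5] = 3*exp(2*y)*cos(y) = f(y).

An antiderivative is F(y) = 3*(sin(y) + 2*cos(y))*exp(2*y)/5.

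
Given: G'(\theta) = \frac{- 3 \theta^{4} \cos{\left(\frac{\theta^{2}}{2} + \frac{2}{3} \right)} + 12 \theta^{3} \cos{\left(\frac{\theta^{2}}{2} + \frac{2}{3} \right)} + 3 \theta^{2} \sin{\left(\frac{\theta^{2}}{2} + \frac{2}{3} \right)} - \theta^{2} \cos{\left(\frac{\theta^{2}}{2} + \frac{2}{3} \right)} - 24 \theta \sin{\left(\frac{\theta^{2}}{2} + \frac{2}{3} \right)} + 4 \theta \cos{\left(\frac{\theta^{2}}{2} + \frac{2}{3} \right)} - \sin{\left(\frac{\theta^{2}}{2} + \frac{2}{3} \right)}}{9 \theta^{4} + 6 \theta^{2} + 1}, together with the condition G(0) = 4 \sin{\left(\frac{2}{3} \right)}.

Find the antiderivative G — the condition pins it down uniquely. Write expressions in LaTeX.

For G(\theta) to be correct, d/d\theta[G] must agree with the stated G'(\theta) identically.
A general antiderivative is - \frac{2 \left(\frac{\theta}{2} - 2\right) \sin{\left(\frac{\theta^{2}}{2} + \frac{2}{3} \right)}}{3 \theta^{2} + 1} + C.
The condition gives C = 4 \sin{\left(\frac{2}{3} \right)} - (4 \sin{\left(\frac{2}{3} \right)}) = 0.
So G(\theta) = \frac{- \theta \sin{\left(\frac{\theta^{2}}{2} + \frac{2}{3} \right)} + 4 \sin{\left(\frac{\theta^{2}}{2} + \frac{2}{3} \right)}}{3 \theta^{2} + 1}.
Check: d/d\theta[\frac{- \theta \sin{\left(\frac{\theta^{2}}{2} + \frac{2}{3} \right)} + 4 \sin{\left(\frac{\theta^{2}}{2} + \frac{2}{3} \right)}}{3 \theta^{2} + 1}] = \frac{- 3 \theta^{4} \cos{\left(\frac{\theta^{2}}{2} + \frac{2}{3} \right)} + 12 \theta^{3} \cos{\left(\frac{\theta^{2}}{2} + \frac{2}{3} \right)} + 3 \theta^{2} \sin{\left(\frac{\theta^{2}}{2} + \frac{2}{3} \right)} - \theta^{2} \cos{\left(\frac{\theta^{2}}{2} + \frac{2}{3} \right)} - 24 \theta \sin{\left(\frac{\theta^{2}}{2} + \frac{2}{3} \right)} + 4 \theta \cos{\left(\frac{\theta^{2}}{2} + \frac{2}{3} \right)} - \sin{\left(\frac{\theta^{2}}{2} + \frac{2}{3} \right)}}{9 \theta^{4} + 6 \theta^{2} + 1} = G'(\theta).

G(\theta) = \frac{- \theta \sin{\left(\frac{\theta^{2}}{2} + \frac{2}{3} \right)} + 4 \sin{\left(\frac{\theta^{2}}{2} + \frac{2}{3} \right)}}{3 \theta^{2} + 1}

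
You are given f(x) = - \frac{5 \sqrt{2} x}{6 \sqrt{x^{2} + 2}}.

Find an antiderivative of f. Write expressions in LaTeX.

The substitution u = \frac{x^{2}}{2} + 1 works: f is exactly (dF/du)*(du/dx) for that inner function.
Check: d/dx[- \frac{5 \sqrt{2} \sqrt{x^{2} + 2}}{6}] = - \frac{5 \sqrt{2} x}{6 \sqrt{x^{2} + 2}} = f(x).

An antiderivative is F(x) = - \frac{5 \sqrt{2} \sqrt{x^{2} + 2}}{6}.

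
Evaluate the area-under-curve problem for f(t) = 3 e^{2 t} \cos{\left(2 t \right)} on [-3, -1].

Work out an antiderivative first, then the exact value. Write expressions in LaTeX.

Recover f(t) by differentiating a candidate F(t); any mismatch rules it out.
F(t) = \frac{3 e^{2 t} \sin{\left(2 t \right)}}{4} + \frac{3 e^{2 t} \cos{\left(2 t \right)}}{4} is an antiderivative of f.
Check: d/dt[\frac{3 e^{2 t} \sin{\left(2 t \right)}}{4} + \frac{3 e^{2 t} \cos{\left(2 t \right)}}{4}] = 3 e^{2 t} \cos{\left(2 t \right)} = f(t).
F(-1) = - \frac{3 \sin{\left(2 \right)}}{4 e^{2}} + \frac{3 \cos{\left(2 \right)}}{4 e^{2}}; F(-3) = - \frac{3 \sin{\left(6 \right)}}{4 e^{6}} + \frac{3 \cos{\left(6 \right)}}{4 e^{6}}.
Integral = F(-1) - F(-3) = - \frac{3 \sin{\left(2 \right)}}{4 e^{2}} + \frac{3 \cos{\left(2 \right)}}{4 e^{2}} - \frac{3 \cos{\left(6 \right)}}{4 e^{6}} + \frac{3 \sin{\left(6 \right)}}{4 e^{6}}.

Antiderivative: F(t) = \frac{3 e^{2 t} \sin{\left(2 t \right)}}{4} + \frac{3 e^{2 t} \cos{\left(2 t \right)}}{4}; value = - \frac{3 \sin{\left(2 \right)}}{4 e^{2}} + \frac{3 \cos{\left(2 \right)}}{4 e^{2}} - \frac{3 \cos{\left(6 \right)}}{4 e^{6}} + \frac{3 \sin{\left(6 \right)}}{4 e^{6}}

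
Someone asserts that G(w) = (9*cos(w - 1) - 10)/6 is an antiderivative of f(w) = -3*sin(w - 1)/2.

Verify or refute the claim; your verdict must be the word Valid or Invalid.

d/dw[G] = -3*sin(w - 1)/2
This equals f(w) exactly, so the claim holds.

Valid: G'(w) = f(w).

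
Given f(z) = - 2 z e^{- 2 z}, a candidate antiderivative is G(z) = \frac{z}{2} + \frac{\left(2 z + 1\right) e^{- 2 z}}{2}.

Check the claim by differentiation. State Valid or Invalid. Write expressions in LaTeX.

Invalid: d/dz[G] - f = \frac{1}{2}, which is not 0.

d/dz[G] = \frac{\left(- 4 z + e^{2 z}\right) e^{- 2 z}}{2}
d/dz[G] - f(z) = \frac{1}{2} != 0.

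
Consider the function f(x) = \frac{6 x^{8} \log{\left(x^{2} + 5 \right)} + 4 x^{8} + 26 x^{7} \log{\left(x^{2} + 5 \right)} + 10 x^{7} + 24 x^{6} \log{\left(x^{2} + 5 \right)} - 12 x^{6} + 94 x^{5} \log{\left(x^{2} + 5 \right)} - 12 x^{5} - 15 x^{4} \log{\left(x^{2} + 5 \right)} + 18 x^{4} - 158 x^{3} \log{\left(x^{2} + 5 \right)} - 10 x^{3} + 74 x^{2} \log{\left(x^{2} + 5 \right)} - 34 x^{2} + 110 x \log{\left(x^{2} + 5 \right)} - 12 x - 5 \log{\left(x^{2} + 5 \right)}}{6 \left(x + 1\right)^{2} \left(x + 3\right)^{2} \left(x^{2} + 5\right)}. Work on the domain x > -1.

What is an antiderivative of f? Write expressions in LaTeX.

Differentiate the proposed F(x) back; it has to land on f(x) exactly.
Check: d/dx[- \frac{\left(- 2 x^{5} + 3 x^{4} - 3 x^{2} + 3 x + 2\right) \log{\left(x^{2} + 5 \right)}}{6 \left(x + 1\right) \left(x + 3\right)}] = \frac{6 x^{8} \log{\left(x^{2} + 5 \right)} + 4 x^{8} + 26 x^{7} \log{\left(x^{2} + 5 \right)} + 10 x^{7} + 24 x^{6} \log{\left(x^{2} + 5 \right)} - 12 x^{6} + 94 x^{5} \log{\left(x^{2} + 5 \right)} - 12 x^{5} - 15 x^{4} \log{\left(x^{2} + 5 \right)} + 18 x^{4} - 158 x^{3} \log{\left(x^{2} + 5 \right)} - 10 x^{3} + 74 x^{2} \log{\left(x^{2} + 5 \right)} - 34 x^{2} + 110 x \log{\left(x^{2} + 5 \right)} - 12 x - 5 \log{\left(x^{2} + 5 \right)}}{6 x^{6} + 48 x^{5} + 162 x^{4} + 384 x^{3} + 714 x^{2} + 720 x + 270}, which equals f(x).

An antiderivative is F(x) = - \frac{\left(- 2 x^{5} + 3 x^{4} - 3 x^{2} + 3 x + 2\right) \log{\left(x^{2} + 5 \right)}}{6 \left(x + 1\right) \left(x + 3\right)}.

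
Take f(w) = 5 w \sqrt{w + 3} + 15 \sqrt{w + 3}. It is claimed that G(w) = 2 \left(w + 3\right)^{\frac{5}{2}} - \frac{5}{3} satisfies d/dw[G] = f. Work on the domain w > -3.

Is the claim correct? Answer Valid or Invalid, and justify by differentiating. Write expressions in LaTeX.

Valid: G'(w) = f(w).

d/dw[G] = 5 w \sqrt{w + 3} + 15 \sqrt{w + 3}
This equals f(w) exactly, so the claim holds.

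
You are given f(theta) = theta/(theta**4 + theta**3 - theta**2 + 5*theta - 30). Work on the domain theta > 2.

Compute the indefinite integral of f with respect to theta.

F(theta) = 2*log(theta - 2)/45 + 3*log(theta + 3)/70 - 11*log(theta**2 + 5)/252 + sqrt(5)*atan(sqrt(5)*theta/5)/126 + C

Factor the denominator ((theta - 2)*(theta + 3)*(theta**2 + 5)) and decompose: f = -(11*theta - 5)/(126*(theta**2 + 5)) + 3/(70*(theta + 3)) + 2/(45*(theta - 2)); each piece integrates to a log, atan, or power term.
Check: d/dtheta[2*log(theta - 2)/45 + 3*log(theta + 3)/70 - 11*log(theta**2 + 5)/252 + sqrt(5)*atan(sqrt(5)*theta/5)/126] = theta/(theta**4 + theta**3 - theta**2 + 5*theta - 30) = f(theta).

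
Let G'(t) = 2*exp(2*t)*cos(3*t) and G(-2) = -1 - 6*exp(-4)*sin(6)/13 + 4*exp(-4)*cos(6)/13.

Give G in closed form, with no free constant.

Differentiate the proposed G(t) back; it has to land on the given G'(t).
A general antiderivative is 6*exp(2*t)*sin(3*t)/13 + 4*exp(2*t)*cos(3*t)/13 + C.
The condition gives C = -1 - 6*exp(-4)*sin(6)/13 + 4*exp(-4)*cos(6)/13 - (-6*exp(-4)*sin(6)/13 + 4*exp(-4)*cos(6)/13) = -1.
So G(t) = (6*exp(2*t)*sin(3*t) + 4*exp(2*t)*cos(3*t) - 13)/13.
Check: d/dt[(6*exp(2*t)*sin(3*t) + 4*exp(2*t)*cos(3*t) - 13)/13] = 2*exp(2*t)*cos(3*t) = G'(t).

G(t) = (6*exp(2*t)*sin(3*t) + 4*exp(2*t)*cos(3*t) - 13)/13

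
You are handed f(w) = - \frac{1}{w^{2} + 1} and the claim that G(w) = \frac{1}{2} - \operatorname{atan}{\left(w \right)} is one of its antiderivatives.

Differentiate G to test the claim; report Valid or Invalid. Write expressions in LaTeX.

Valid - the claim checks out under differentiation.

d/dw[G] = - \frac{1}{w^{2} + 1}
This equals f(w) exactly, so the claim holds.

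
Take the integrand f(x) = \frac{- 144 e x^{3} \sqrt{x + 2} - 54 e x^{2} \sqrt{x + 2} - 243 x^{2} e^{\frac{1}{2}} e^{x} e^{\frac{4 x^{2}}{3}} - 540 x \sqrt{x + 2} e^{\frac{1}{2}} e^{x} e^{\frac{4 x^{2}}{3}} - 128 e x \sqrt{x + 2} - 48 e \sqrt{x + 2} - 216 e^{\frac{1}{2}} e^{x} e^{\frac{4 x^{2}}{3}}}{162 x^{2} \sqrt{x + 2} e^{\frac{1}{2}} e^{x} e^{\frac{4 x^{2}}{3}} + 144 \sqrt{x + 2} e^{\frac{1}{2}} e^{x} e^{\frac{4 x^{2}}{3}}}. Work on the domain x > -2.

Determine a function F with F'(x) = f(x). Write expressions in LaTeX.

Check any antiderivative F(x) by computing F'(x) and comparing it with f(x).
Check: d/dx[\frac{\left(- \frac{9 \sqrt{x + 2} e^{x} e^{\frac{4 x^{2}}{3}}}{e^{\frac{1}{2}}} - \frac{5 e^{x} e^{\frac{4 x^{2}}{3}} \log{\left(9 x^{2} + 8 \right)}}{e^{\frac{1}{2}}} + \frac{5 e^{x} e^{\frac{4 x^{2}}{3}} \log{\left(6 \right)}}{e^{\frac{1}{2}}} + 1\right) e^{\frac{1}{2}} e^{- x} e^{- \frac{4 x^{2}}{3}}}{3}] = \frac{- 144 e x^{3} \sqrt{x + 2} - 54 e x^{2} \sqrt{x + 2} - 243 x^{2} e^{\frac{1}{2}} e^{x} e^{\frac{4 x^{2}}{3}} - 540 x \sqrt{x + 2} e^{\frac{1}{2}} e^{x} e^{\frac{4 x^{2}}{3}} - 128 e x \sqrt{x + 2} - 48 e \sqrt{x + 2} - 216 e^{\frac{1}{2}} e^{x} e^{\frac{4 x^{2}}{3}}}{162 x^{2} \sqrt{x + 2} e^{\frac{1}{2}} e^{x} e^{\frac{4 x^{2}}{3}} + 144 \sqrt{x + 2} e^{\frac{1}{2}} e^{x} e^{\frac{4 x^{2}}{3}}} = f(x).

An antiderivative is F(x) = \frac{\left(- \frac{9 \sqrt{x + 2} e^{x} e^{\frac{4 x^{2}}{3}}}{e^{\frac{1}{2}}} - \frac{5 e^{x} e^{\frac{4 x^{2}}{3}} \log{\left(9 x^{2} + 8 \right)}}{e^{\frac{1}{2}}} + \frac{5 e^{x} e^{\frac{4 x^{2}}{3}} \log{\left(6 \right)}}{e^{\frac{1}{2}}} + 1\right) e^{\frac{1}{2}} e^{- x} e^{- \frac{4 x^{2}}{3}}}{3}.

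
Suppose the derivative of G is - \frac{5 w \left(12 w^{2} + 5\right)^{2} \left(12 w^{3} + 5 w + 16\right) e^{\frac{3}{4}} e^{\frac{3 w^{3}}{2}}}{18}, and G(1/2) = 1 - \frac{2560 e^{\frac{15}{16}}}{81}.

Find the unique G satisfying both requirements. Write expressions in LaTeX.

Recognize the product-rule pattern: G'(w) = u'v + uv' with u = \frac{5 \left(- 4 w^{2} - \frac{5}{3}\right)^{3}}{3}, v = e^{\frac{3 w^{3}}{2} + \frac{3}{4}}, so integration by parts undoes it.
A general antiderivative is \frac{5 \left(- 4 w^{2} - \frac{5}{3}\right)^{3} e^{\frac{3 w^{3}}{2} + \frac{3}{4}}}{3} + C.
The condition gives C = 1 - \frac{2560 e^{\frac{15}{16}}}{81} - (- \frac{2560 e^{\frac{15}{16}}}{81}) = 1.
So G(w) = - \frac{320 w^{6} e^{\frac{3}{4}} e^{\frac{3 w^{3}}{2}}}{3} - \frac{400 w^{4} e^{\frac{3}{4}} e^{\frac{3 w^{3}}{2}}}{3} - \frac{500 w^{2} e^{\frac{3}{4}} e^{\frac{3 w^{3}}{2}}}{9} - \frac{625 e^{\frac{3}{4}} e^{\frac{3 w^{3}}{2}}}{81} + 1.
Check: d/dw[- \frac{320 w^{6} e^{\frac{3}{4}} e^{\frac{3 w^{3}}{2}}}{3} - \frac{400 w^{4} e^{\frac{3}{4}} e^{\frac{3 w^{3}}{2}}}{3} - \frac{500 w^{2} e^{\frac{3}{4}} e^{\frac{3 w^{3}}{2}}}{9} - \frac{625 e^{\frac{3}{4}} e^{\frac{3 w^{3}}{2}}}{81} + 1] = - 480 w^{8} e^{\frac{3}{4}} e^{\frac{3 w^{3}}{2}} - 600 w^{6} e^{\frac{3}{4}} e^{\frac{3 w^{3}}{2}} - 640 w^{5} e^{\frac{3}{4}} e^{\frac{3 w^{3}}{2}} - 250 w^{4} e^{\frac{3}{4}} e^{\frac{3 w^{3}}{2}} - \frac{1600 w^{3} e^{\frac{3}{4}} e^{\frac{3 w^{3}}{2}}}{3} - \frac{625 w^{2} e^{\frac{3}{4}} e^{\frac{3 w^{3}}{2}}}{18} - \frac{1000 w e^{\frac{3}{4}} e^{\frac{3 w^{3}}{2}}}{9}, which equals G'(w).

G(w) = - \frac{320 w^{6} e^{\frac{3}{4}} e^{\frac{3 w^{3}}{2}}}{3} - \frac{400 w^{4} e^{\frac{3}{4}} e^{\frac{3 w^{3}}{2}}}{3} - \frac{500 w^{2} e^{\frac{3}{4}} e^{\frac{3 w^{3}}{2}}}{9} - \frac{625 e^{\frac{3}{4}} e^{\frac{3 w^{3}}{2}}}{81} + 1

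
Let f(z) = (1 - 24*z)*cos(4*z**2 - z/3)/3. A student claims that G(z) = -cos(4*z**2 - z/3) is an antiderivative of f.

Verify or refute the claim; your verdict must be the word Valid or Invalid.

Invalid: d/dz[G] - f = 8*z*sin(4*z**2 - z/3) + 8*z*cos(4*z**2 - z/3) - sin(4*z**2 - z/3)/3 - cos(4*z**2 - z/3)/3, which is not 0.

d/dz[G] = 8*z*sin(4*z**2 - z/3) - sin(4*z**2 - z/3)/3
d/dz[G] - f(z) = 8*z*sin(4*z**2 - z/3) + 8*z*cos(4*z**2 - z/3) - sin(4*z**2 - z/3)/3 - cos(4*z**2 - z/3)/3 != 0.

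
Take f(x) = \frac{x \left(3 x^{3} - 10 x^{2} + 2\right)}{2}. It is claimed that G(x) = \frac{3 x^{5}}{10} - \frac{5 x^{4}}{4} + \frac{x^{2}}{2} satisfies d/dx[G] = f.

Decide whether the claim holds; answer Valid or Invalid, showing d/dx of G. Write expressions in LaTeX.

Valid - differentiating G returns exactly f.

d/dx[G] = \frac{3 x^{4}}{2} - 5 x^{3} + x
This equals f(x) exactly, so the claim holds.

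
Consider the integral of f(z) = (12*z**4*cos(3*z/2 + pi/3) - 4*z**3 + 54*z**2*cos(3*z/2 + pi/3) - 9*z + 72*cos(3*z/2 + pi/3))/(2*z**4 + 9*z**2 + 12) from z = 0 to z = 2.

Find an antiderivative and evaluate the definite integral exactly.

Antiderivative: F(z) = -(log(z**4/3 + 3*z**2/2 + 2) - 8*sin(3*z/2 + pi/3))/2; value = -2*sqrt(3) + 4*sin(pi/3 + 3) - log(40/3)/2 + log(2)/2

A first test for any F(z): its z-derivative must equal f(z) identically.
F(z) = -(log(z**4/3 + 3*z**2/2 + 2) - 8*sin(3*z/2 + pi/3))/2 is an antiderivative of f.
Check: d/dz[-(log(z**4/3 + 3*z**2/2 + 2) - 8*sin(3*z/2 + pi/3))/2] = (12*z**4*cos(3*z/2 + pi/3) - 4*z**3 + 54*z**2*cos(3*z/2 + pi/3) - 9*z + 72*cos(3*z/2 + pi/3))/(2*z**4 + 9*z**2 + 12) = f(z).
F(2) = 4*sin(pi/3 + 3) - log(40/3)/2; F(0) = -log(2)/2 + 2*sqrt(3).
Integral = F(2) - F(0) = -2*sqrt(3) + 4*sin(pi/3 + 3) - log(40/3)/2 + log(2)/2.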